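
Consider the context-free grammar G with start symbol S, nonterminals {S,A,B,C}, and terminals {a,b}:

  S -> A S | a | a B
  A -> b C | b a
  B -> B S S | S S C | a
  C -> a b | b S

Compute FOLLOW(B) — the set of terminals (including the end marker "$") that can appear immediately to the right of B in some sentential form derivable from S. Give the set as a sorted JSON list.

Compute FIRST by fixpoint:
iter 1:
  A via A→b C: +{b}
  B via B→a: +{a}
  C via C→a b: +{a}
  C via C→b S: +{b}
  S via S→A S: +{b}
  S via S→a: +{a}
  FIRST[S]={a,b}  FIRST[A]={b}  FIRST[B]={a}  FIRST[C]={a,b}
iter 2:
  B via B→S S C: +{b}
  FIRST[S]={a,b}  FIRST[A]={b}  FIRST[B]={a,b}  FIRST[C]={a,b}
iter 3: (stable)
  FIRST[S]={a,b}  FIRST[A]={b}  FIRST[B]={a,b}  FIRST[C]={a,b}

FOLLOW iteration:
initialize: $ ∈ FOLLOW(S)
round 1:
  B→B S S: FOLLOW(B) ⊇ FIRST(S) = {a,b}; new: +{a,b}
  B→B S S: FOLLOW(S) ⊇ FIRST(S) = {a,b}; new: +{a,b}
  B→S S C: FOLLOW(C) ⊇ FOLLOW(B) ⊇ {a,b}; new: +{a,b}
  S→A S: FOLLOW(A) ⊇ FIRST(S) = {a,b}; new: +{a,b}
  S→a B: FOLLOW(B) ⊇ FOLLOW(S) ⊇ {$,a,b}; new: +{$}
  S: {$,a,b}  A: {a,b}  B: {$,a,b}  C: {a,b}
round 2:
  B→S S C: FOLLOW(C) ⊇ FOLLOW(B) ⊇ {$,a,b}; new: +{$}
  S: {$,a,b}  A: {a,b}  B: {$,a,b}  C: {$,a,b}
round 3: — fixpoint
  S: {$,a,b}  A: {a,b}  B: {$,a,b}  C: {$,a,b}

FOLLOW(B) = ["$", "a", "b"]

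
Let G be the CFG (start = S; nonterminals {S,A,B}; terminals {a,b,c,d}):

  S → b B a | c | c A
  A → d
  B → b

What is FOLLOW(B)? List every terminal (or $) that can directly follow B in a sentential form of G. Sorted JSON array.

Compute FIRST by fixpoint:
round 1:
  A via A→d: +{d}
  B via B→b: +{b}
  S via S→b B a: +{b}
  S via S→c: +{c}
  S: {b,c}  A: {d}  B: {b}
round 2: done
  S: {b,c}  A: {d}  B: {b}

FOLLOW sets:
FOLLOW(S) := {$}
iter 1:
  S→b B a: FOLLOW(B) ⊇ FIRST(a) = {a}; new: +{a}
  S→c A: FOLLOW(A) ⊇ FOLLOW(S) ⊇ {$}; new: +{$}
  FOLLOW[S]={$}  FOLLOW[A]={$}  FOLLOW[B]={a}
iter 2: done
  FOLLOW[S]={$}  FOLLOW[A]={$}  FOLLOW[B]={a}

FOLLOW(B) = ["a"]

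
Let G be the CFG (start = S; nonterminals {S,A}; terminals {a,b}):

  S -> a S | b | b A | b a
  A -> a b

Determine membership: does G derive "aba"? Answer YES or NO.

Convert to CNF:
  S -> T0 S | T1 A | T1 T0 | b
  A -> T0 T1
  T0 -> a
  T1 -> b

Fill CYK table bottom-up:
  T[0,0] 'a' = {T0}  orig:{}
  T[1,1] 'b' = {S,T1}  orig:{S}
  T[2,2] 'a' = {T0}  orig:{}
  T[0,1] 'ab' = {A,S}
  T[1,2] 'ba' = {S}
  T[0,2] 'aba' = {S}

S ∈ T[0,2] ⇒ YES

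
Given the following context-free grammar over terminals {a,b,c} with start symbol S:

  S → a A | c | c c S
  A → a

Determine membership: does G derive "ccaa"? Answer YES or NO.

CNF form of G:
  S -> T0 A | T1 X2 | c
  A -> a
  T0 -> a
  T1 -> c
  X2 -> T1 S

Fill CYK table bottom-up:
  cell(0,0) c: {S,T1}  orig:{S}
  cell(1,1) c: {S,T1}  orig:{S}
  cell(2,2) a: {A,T0}  orig:{A}
  cell(3,3) a: {A,T0}  orig:{A}
  cell(0,1) cc: {X2}  orig:{}
  cell(1,2) ca: ∅
  cell(2,3) aa: {S}
  cell(0,2) cca: ∅
  cell(1,3) caa: {X2}  orig:{}
  cell(0,3) ccaa: {S}

S ∈ T[0,3] ⇒ YES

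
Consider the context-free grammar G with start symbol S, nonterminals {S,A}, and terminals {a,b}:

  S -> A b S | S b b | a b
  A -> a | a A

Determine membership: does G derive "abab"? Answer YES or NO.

CNF form of G:
  S -> A X2 | S X3 | T0 T1
  A -> T0 A | a
  T0 -> a
  T1 -> b
  X2 -> T1 S
  X3 -> T1 T1

CYK table (by increasing span):
  T[0,0] 'a' = {A,T0}  orig:{A}
  T[1,1] 'b' = {T1}  orig:{}
  T[2,2] 'a' = {A,T0}  orig:{A}
  T[3,3] 'b' = {T1}  orig:{}
  T[0,1] 'ab' = {S}
  T[1,2] 'ba' = ∅
  T[2,3] 'ab' = {S}
  T[0,2] 'aba' = ∅
  T[1,3] 'bab' = {X2}  orig:{}
  T[0,3] 'abab' = {S}

S ∈ T[0,3] ⇒ YES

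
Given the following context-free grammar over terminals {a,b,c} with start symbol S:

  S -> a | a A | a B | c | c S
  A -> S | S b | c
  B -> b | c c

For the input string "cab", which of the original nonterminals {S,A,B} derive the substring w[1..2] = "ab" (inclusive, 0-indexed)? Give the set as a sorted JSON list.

Convert to CNF:
  S -> T1 A | T1 B | T2 S | a | c
  A -> S T0 | T1 A | T1 B | T2 S | a | c
  B -> T2 T2 | b
  T0 -> b
  T1 -> a
  T2 -> c

CYK table (by increasing span), restricted to cells inside w[1..2]:
  cell(1,1) a: {A,S,T1}  orig:{A,S}
  cell(2,2) b: {B,T0}  orig:{B}
  cell(1,2) ab: {A,S}

Original NTs in T[1,2] deriving "ab": ["A", "S"]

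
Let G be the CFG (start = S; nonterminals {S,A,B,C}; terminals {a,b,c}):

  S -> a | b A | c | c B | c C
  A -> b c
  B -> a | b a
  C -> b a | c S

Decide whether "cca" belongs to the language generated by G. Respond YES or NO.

CNF form of G:
  S -> T0 A | T1 B | T1 C | a | c
  A -> T0 T1
  B -> T0 T2 | a
  C -> T0 T2 | T1 S
  T0 -> b
  T1 -> c
  T2 -> a

CYK fill:
  cell(0,0) c: {S,T1}  orig:{S}
  cell(1,1) c: {S,T1}  orig:{S}
  cell(2,2) a: {B,S,T2}  orig:{B,S}
  cell(0,1) cc: {C}
  cell(1,2) ca: {C,S}
  cell(0,2) cca: {C,S}

S ∈ T[0,2] ⇒ YES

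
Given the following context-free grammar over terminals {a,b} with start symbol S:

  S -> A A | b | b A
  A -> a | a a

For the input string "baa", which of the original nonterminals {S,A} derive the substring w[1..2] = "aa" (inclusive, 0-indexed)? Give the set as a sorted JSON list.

Convert to CNF:
  S -> A A | T1 A | b
  A -> T0 T0 | a
  T0 -> a
  T1 -> b

CYK fill — only the sub-triangle for w[1..2]:
  [1..1]={A,T0}  "a"  orig:{A}
  [2..2]={A,T0}  "a"  orig:{A}
  [1..2]={A,S}  "aa"

Original NTs in T[1,2] deriving "aa": ["A", "S"]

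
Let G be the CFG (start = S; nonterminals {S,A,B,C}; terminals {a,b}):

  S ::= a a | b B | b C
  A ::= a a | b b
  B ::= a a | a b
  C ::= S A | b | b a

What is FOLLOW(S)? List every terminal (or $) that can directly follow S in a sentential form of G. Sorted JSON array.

FIRST iteration:
iter 1:
  A via A→a a: +{a}
  A via A→b b: +{b}
  B via B→a a: +{a}
  C via C→b: +{b}
  S via S→a a: +{a}
  S via S→b B: +{b}
  S: {a,b}  A: {a,b}  B: {a}  C: {b}
iter 2:
  C via C→S A: +{a}
  S: {a,b}  A: {a,b}  B: {a}  C: {a,b}
iter 3: (no change)
  S: {a,b}  A: {a,b}  B: {a}  C: {a,b}

FOLLOW iteration:
FOLLOW(S) := {$}
[1]
  C→S A: FOLLOW(S) ⊇ FIRST(A) = {a,b}; new: +{a,b}
  S→b B: FOLLOW(B) ⊇ FOLLOW(S) ⊇ {$,a,b}; new: +{$,a,b}
  S→b C: FOLLOW(C) ⊇ FOLLOW(S) ⊇ {$,a,b}; new: +{$,a,b}
  S: {$,a,b}  A: {}  B: {$,a,b}  C: {$,a,b}
[2]
  C→S A: FOLLOW(A) ⊇ FOLLOW(C) ⊇ {$,a,b}; new: +{$,a,b}
  S: {$,a,b}  A: {$,a,b}  B: {$,a,b}  C: {$,a,b}
[3] done
  S: {$,a,b}  A: {$,a,b}  B: {$,a,b}  C: {$,a,b}

FOLLOW(S) = ["$", "a", "b"]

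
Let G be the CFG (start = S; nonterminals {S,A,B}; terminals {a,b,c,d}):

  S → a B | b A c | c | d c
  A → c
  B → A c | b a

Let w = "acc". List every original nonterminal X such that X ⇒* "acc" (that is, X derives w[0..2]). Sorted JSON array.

CNF form of G:
  S -> T1 X4 | T2 B | T3 T0 | c
  A -> c
  B -> A T0 | T1 T2
  T0 -> c
  T1 -> b
  T2 -> a
  T3 -> d
  X4 -> A T0

CYK table (by increasing span) (cells [i..j] with 0 ≤ i ≤ j ≤ 2 only):
  cell(0,0) a: {T2}  orig:{}
  cell(1,1) c: {A,S,T0}  orig:{A,S}
  cell(2,2) c: {A,S,T0}  orig:{A,S}
  cell(0,1) ac: ∅
  cell(1,2) cc: {B,X4}  orig:{B}
  cell(0,2) acc: {S}

Original NTs in T[0,2] deriving "acc": ["S"]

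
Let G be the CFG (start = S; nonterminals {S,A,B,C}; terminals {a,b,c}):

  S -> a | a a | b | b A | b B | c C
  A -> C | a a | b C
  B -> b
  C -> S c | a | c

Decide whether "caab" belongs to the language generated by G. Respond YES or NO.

Convert to CNF:
  S -> T0 C | T1 T1 | T2 A | T2 B | a | b
  A -> S T0 | T1 T1 | T2 C | a | c
  B -> b
  C -> S T0 | a | c
  T0 -> c
  T1 -> a
  T2 -> b

CYK table (by increasing span):
  cell(0,0) c: {A,C,T0}  orig:{A,C}
  cell(1,1) a: {A,C,S,T1}  orig:{A,C,S}
  cell(2,2) a: {A,C,S,T1}  orig:{A,C,S}
  cell(3,3) b: {B,S,T2}  orig:{B,S}
  cell(0,1) ca: {S}
  cell(1,2) aa: {A,S}
  cell(2,3) ab: ∅
  cell(0,2) caa: ∅
  cell(1,3) aab: ∅
  cell(0,3) caab: ∅

S ∉ T[0,3] ⇒ NO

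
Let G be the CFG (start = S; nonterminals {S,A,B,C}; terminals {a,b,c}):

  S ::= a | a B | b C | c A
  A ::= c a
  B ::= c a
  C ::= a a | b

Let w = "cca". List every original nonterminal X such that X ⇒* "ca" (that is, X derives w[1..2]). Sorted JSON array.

Convert to CNF:
  S -> T0 A | T1 B | T2 C | a
  A -> T0 T1
  B -> T0 T1
  C -> T1 T1 | b
  T0 -> c
  T1 -> a
  T2 -> b

CYK fill — only the sub-triangle for w[1..2]:
  cell(1,1) c: {T0}  orig:{}
  cell(2,2) a: {S,T1}  orig:{S}
  cell(1,2) ca: {A,B}

Original NTs in T[1,2] deriving "ca": ["A", "B"]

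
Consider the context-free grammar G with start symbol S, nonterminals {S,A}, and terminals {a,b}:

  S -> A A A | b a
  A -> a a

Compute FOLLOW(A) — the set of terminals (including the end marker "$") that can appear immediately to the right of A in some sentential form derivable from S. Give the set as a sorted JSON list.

Compute FIRST by fixpoint:
pass 1:
  A via A→a a: +{a}
  S via S→A A A: +{a}
  S via S→b a: +{b}
  FIRST[S]={a,b}  FIRST[A]={a}
pass 2: done
  FIRST[S]={a,b}  FIRST[A]={a}

FOLLOW iteration:
initialize: $ ∈ FOLLOW(S)
pass 1:
  S→A A A: FOLLOW(A) ⊇ FIRST(A) = {a}; new: +{a}
  S→A A A: FOLLOW(A) ⊇ FOLLOW(S) ⊇ {$}; new: +{$}
  FOLLOW[S]={$}  FOLLOW[A]={$,a}
pass 2: done
  FOLLOW[S]={$}  FOLLOW[A]={$,a}

FOLLOW(A) = ["$", "a"]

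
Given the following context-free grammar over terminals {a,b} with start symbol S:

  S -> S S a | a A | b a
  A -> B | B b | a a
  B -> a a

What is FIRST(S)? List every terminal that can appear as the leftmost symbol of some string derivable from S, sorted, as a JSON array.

FIRST sets, iterate to fixpoint:
pass 1:
  A via A→a a: +{a}
  B via B→a a: +{a}
  S via S→a A: +{a}
  S via S→b a: +{b}
  FIRST[S]={a,b}  FIRST[A]={a}  FIRST[B]={a}
pass 2: (stable)
  FIRST[S]={a,b}  FIRST[A]={a}  FIRST[B]={a}

FIRST(S) = ["a", "b"]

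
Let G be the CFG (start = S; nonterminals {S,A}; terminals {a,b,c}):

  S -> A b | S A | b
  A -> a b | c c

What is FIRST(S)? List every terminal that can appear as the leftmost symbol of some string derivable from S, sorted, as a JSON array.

FIRST sets, iterate to fixpoint:
round 1:
  A via A→a b: +{a}
  A via A→c c: +{c}
  S via S→A b: +{a,c}
  S via S→b: +{b}
  FIRST(S)={a,b,c}  FIRST(A)={a,c}
round 2: (stable)
  FIRST(S)={a,b,c}  FIRST(A)={a,c}

FIRST(S) = ["a", "b", "c"]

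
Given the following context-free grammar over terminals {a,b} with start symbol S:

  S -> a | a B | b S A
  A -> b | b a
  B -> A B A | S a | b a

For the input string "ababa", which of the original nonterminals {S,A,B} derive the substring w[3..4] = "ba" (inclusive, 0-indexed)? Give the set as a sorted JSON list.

Convert to CNF:
  S -> T0 X3 | T1 B | a
  A -> T0 T1 | b
  B -> A X2 | S T1 | T0 T1
  T0 -> b
  T1 -> a
  X2 -> B A
  X3 -> S A

Fill CYK table bottom-up, restricted to cells inside w[3..4]:
  [3..3]={A,T0}  "b"  orig:{A}
  [4..4]={S,T1}  "a"  orig:{S}
  [3..4]={A,B}  "ba"

Original NTs in T[3,4] deriving "ba": ["A", "B"]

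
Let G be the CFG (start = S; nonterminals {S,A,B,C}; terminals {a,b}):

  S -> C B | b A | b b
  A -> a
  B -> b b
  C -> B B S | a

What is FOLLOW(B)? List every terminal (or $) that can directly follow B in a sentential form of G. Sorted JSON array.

FIRST sets, iterate to fixpoint:
iter 1:
  A via A→a: +{a}
  B via B→b b: +{b}
  C via C→B B S: +{b}
  C via C→a: +{a}
  S via S→C B: +{a,b}
  S: {a,b}  A: {a}  B: {b}  C: {a,b}
iter 2: — fixpoint
  S: {a,b}  A: {a}  B: {b}  C: {a,b}

Compute FOLLOW by fixpoint:
FOLLOW(S) := {$}
round 1:
  C→B B S: FOLLOW(B) ⊇ FIRST(B) = {b}; new: +{b}
  C→B B S: FOLLOW(B) ⊇ FIRST(S) = {a,b}; new: +{a}
  S→C B: FOLLOW(C) ⊇ FIRST(B) = {b}; new: +{b}
  S→C B: FOLLOW(B) ⊇ FOLLOW(S) ⊇ {$}; new: +{$}
  S→b A: FOLLOW(A) ⊇ FOLLOW(S) ⊇ {$}; new: +{$}
  FOLLOW[S]={$}  FOLLOW[A]={$}  FOLLOW[B]={$,a,b}  FOLLOW[C]={b}
round 2:
  C→B B S: FOLLOW(S) ⊇ FOLLOW(C) ⊇ {b}; new: +{b}
  S→b A: FOLLOW(A) ⊇ FOLLOW(S) ⊇ {$,b}; new: +{b}
  FOLLOW[S]={$,b}  FOLLOW[A]={$,b}  FOLLOW[B]={$,a,b}  FOLLOW[C]={b}
round 3: (no change)
  FOLLOW[S]={$,b}  FOLLOW[A]={$,b}  FOLLOW[B]={$,a,b}  FOLLOW[C]={b}

FOLLOW(B) = ["$", "a", "b"]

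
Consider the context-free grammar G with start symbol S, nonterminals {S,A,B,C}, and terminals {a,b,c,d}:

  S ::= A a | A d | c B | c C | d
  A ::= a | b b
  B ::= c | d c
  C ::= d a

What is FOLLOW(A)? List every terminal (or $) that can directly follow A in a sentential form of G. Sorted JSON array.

Compute FIRST by fixpoint:
round 1:
  A via A→a: +{a}
  A via A→b b: +{b}
  B via B→c: +{c}
  B via B→d c: +{d}
  C via C→d a: +{d}
  S via S→A a: +{a,b}
  S via S→c B: +{c}
  S via S→d: +{d}
  S: {a,b,c,d}  A: {a,b}  B: {c,d}  C: {d}
round 2: — fixpoint
  S: {a,b,c,d}  A: {a,b}  B: {c,d}  C: {d}

Compute FOLLOW by fixpoint:
seed FOLLOW(S) with $
[1]
  S→A a: FOLLOW(A) ⊇ FIRST(a) = {a}; new: +{a}
  S→A d: FOLLOW(A) ⊇ FIRST(d) = {d}; new: +{d}
  S→c B: FOLLOW(B) ⊇ FOLLOW(S) ⊇ {$}; new: +{$}
  S→c C: FOLLOW(C) ⊇ FOLLOW(S) ⊇ {$}; new: +{$}
  S: {$}  A: {a,d}  B: {$}  C: {$}
[2] (no change)
  S: {$}  A: {a,d}  B: {$}  C: {$}

FOLLOW(A) = ["a", "d"]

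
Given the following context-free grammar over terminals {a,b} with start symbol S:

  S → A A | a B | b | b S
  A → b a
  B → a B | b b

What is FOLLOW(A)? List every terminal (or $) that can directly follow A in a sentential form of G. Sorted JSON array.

Compute FIRST by fixpoint:
[1]
  A via A→b a: +{b}
  B via B→a B: +{a}
  B via B→b b: +{b}
  S via S→A A: +{b}
  S via S→a B: +{a}
  S: {a,b}  A: {b}  B: {a,b}
[2] done
  S: {a,b}  A: {b}  B: {a,b}

FOLLOW iteration:
seed FOLLOW(S) with $
round 1:
  S→A A: FOLLOW(A) ⊇ FIRST(A) = {b}; new: +{b}
  S→A A: FOLLOW(A) ⊇ FOLLOW(S) ⊇ {$}; new: +{$}
  S→a B: FOLLOW(B) ⊇ FOLLOW(S) ⊇ {$}; new: +{$}
  FOLLOW[S]={$}  FOLLOW[A]={$,b}  FOLLOW[B]={$}
round 2: (stable)
  FOLLOW[S]={$}  FOLLOW[A]={$,b}  FOLLOW[B]={$}

FOLLOW(A) = ["$", "b"]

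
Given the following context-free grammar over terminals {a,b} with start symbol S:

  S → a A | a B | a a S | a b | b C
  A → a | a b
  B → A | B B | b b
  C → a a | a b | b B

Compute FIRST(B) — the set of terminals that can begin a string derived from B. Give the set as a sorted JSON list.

FIRST sets, iterate to fixpoint:
iter 1:
  A via A→a: +{a}
  B via B→A: +{a}
  B via B→b b: +{b}
  C via C→a a: +{a}
  C via C→b B: +{b}
  S via S→a A: +{a}
  S via S→b C: +{b}
  FIRST[S]={a,b}  FIRST[A]={a}  FIRST[B]={a,b}  FIRST[C]={a,b}
iter 2: — fixpoint
  FIRST[S]={a,b}  FIRST[A]={a}  FIRST[B]={a,b}  FIRST[C]={a,b}

FIRST(B) = ["a", "b"]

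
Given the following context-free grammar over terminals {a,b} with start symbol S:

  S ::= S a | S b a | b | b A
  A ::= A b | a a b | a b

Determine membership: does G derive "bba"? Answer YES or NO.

CNF form of G:
  S -> S T1 | S X3 | T0 A | b
  A -> A T0 | T1 T0 | T1 X2
  T0 -> b
  T1 -> a
  X2 -> T1 T0
  X3 -> T0 T1

CYK fill:
  T[0,0] 'b' = {S,T0}  orig:{S}
  T[1,1] 'b' = {S,T0}  orig:{S}
  T[2,2] 'a' = {T1}  orig:{}
  T[0,1] 'bb' = ∅
  T[1,2] 'ba' = {S,X3}  orig:{S}
  T[0,2] 'bba' = {S}

S ∈ T[0,2] ⇒ YES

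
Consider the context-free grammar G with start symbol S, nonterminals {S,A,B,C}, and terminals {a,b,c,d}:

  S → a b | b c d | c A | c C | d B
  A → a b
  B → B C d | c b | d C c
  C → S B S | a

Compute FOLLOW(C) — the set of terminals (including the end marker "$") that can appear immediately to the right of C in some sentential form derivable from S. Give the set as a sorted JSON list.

FIRST sets, iterate to fixpoint:
pass 1:
  A via A→a b: +{a}
  B via B→c b: +{c}
  B via B→d C c: +{d}
  C via C→a: +{a}
  S via S→a b: +{a}
  S via S→b c d: +{b}
  S via S→c A: +{c}
  S via S→d B: +{d}
  S: {a,b,c,d}  A: {a}  B: {c,d}  C: {a}
pass 2:
  C via C→S B S: +{b,c,d}
  S: {a,b,c,d}  A: {a}  B: {c,d}  C: {a,b,c,d}
pass 3: — fixpoint
  S: {a,b,c,d}  A: {a}  B: {c,d}  C: {a,b,c,d}

Compute FOLLOW by fixpoint:
initialize: $ ∈ FOLLOW(S)
round 1:
  B→B C d: FOLLOW(B) ⊇ FIRST(C) = {a,b,c,d}; new: +{a,b,c,d}
  B→B C d: FOLLOW(C) ⊇ FIRST(d) = {d}; new: +{d}
  B→d C c: FOLLOW(C) ⊇ FIRST(c) = {c}; new: +{c}
  C→S B S: FOLLOW(S) ⊇ FIRST(B) = {c,d}; new: +{c,d}
  S→c A: FOLLOW(A) ⊇ FOLLOW(S) ⊇ {$,c,d}; new: +{$,c,d}
  S→c C: FOLLOW(C) ⊇ FOLLOW(S) ⊇ {$,c,d}; new: +{$}
  S→d B: FOLLOW(B) ⊇ FOLLOW(S) ⊇ {$,c,d}; new: +{$}
  S: {$,c,d}  A: {$,c,d}  B: {$,a,b,c,d}  C: {$,c,d}
round 2: done
  S: {$,c,d}  A: {$,c,d}  B: {$,a,b,c,d}  C: {$,c,d}

FOLLOW(C) = ["$", "c", "d"]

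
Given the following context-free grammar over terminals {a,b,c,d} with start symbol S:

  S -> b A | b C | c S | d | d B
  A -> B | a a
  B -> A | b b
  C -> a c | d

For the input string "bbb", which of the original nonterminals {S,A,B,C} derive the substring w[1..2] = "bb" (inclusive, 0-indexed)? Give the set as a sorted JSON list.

Convert to CNF:
  S -> T1 A | T1 C | T2 S | T3 B | d
  A -> T0 T0 | T1 T1
  B -> T0 T0 | T1 T1
  C -> T0 T2 | d
  T0 -> a
  T1 -> b
  T2 -> c
  T3 -> d

CYK fill — only the sub-triangle for w[1..2]:
  [1..1]={T1}  "b"  orig:{}
  [2..2]={T1}  "b"  orig:{}
  [1..2]={A,B}  "bb"

Original NTs in T[1,2] deriving "bb": ["A", "B"]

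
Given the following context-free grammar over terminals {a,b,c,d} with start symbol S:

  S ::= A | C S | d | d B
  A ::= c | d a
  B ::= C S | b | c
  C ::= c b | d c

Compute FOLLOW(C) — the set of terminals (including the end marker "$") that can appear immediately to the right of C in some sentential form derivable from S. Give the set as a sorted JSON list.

FIRST iteration:
[1]
  A via A→c: +{c}
  A via A→d a: +{d}
  B via B→b: +{b}
  B via B→c: +{c}
  C via C→c b: +{c}
  C via C→d c: +{d}
  S via S→A: +{c,d}
  FIRST(S)={c,d}  FIRST(A)={c,d}  FIRST(B)={b,c}  FIRST(C)={c,d}
[2]
  B via B→C S: +{d}
  FIRST(S)={c,d}  FIRST(A)={c,d}  FIRST(B)={b,c,d}  FIRST(C)={c,d}
[3] (stable)
  FIRST(S)={c,d}  FIRST(A)={c,d}  FIRST(B)={b,c,d}  FIRST(C)={c,d}

FOLLOW iteration:
initialize: $ ∈ FOLLOW(S)
pass 1:
  B→C S: FOLLOW(C) ⊇ FIRST(S) = {c,d}; new: +{c,d}
  S→A: FOLLOW(A) ⊇ FOLLOW(S) ⊇ {$}; new: +{$}
  S→d B: FOLLOW(B) ⊇ FOLLOW(S) ⊇ {$}; new: +{$}
  S: {$}  A: {$}  B: {$}  C: {c,d}
pass 2: (no change)
  S: {$}  A: {$}  B: {$}  C: {c,d}

FOLLOW(C) = ["c", "d"]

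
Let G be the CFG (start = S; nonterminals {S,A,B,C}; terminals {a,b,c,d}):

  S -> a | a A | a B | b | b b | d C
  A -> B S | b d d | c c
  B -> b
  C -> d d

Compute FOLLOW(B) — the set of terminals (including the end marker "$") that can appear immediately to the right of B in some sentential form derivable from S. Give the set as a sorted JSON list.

FIRST sets, iterate to fixpoint:
[1]
  A via A→b d d: +{b}
  A via A→c c: +{c}
  B via B→b: +{b}
  C via C→d d: +{d}
  S via S→a: +{a}
  S via S→b: +{b}
  S via S→d C: +{d}
  S: {a,b,d}  A: {b,c}  B: {b}  C: {d}
[2] (no change)
  S: {a,b,d}  A: {b,c}  B: {b}  C: {d}

Compute FOLLOW by fixpoint:
seed FOLLOW(S) with $
pass 1:
  A→B S: FOLLOW(B) ⊇ FIRST(S) = {a,b,d}; new: +{a,b,d}
  S→a A: FOLLOW(A) ⊇ FOLLOW(S) ⊇ {$}; new: +{$}
  S→a B: FOLLOW(B) ⊇ FOLLOW(S) ⊇ {$}; new: +{$}
  S→d C: FOLLOW(C) ⊇ FOLLOW(S) ⊇ {$}; new: +{$}
  FOLLOW(S)={$}  FOLLOW(A)={$}  FOLLOW(B)={$,a,b,d}  FOLLOW(C)={$}
pass 2: (stable)
  FOLLOW(S)={$}  FOLLOW(A)={$}  FOLLOW(B)={$,a,b,d}  FOLLOW(C)={$}

FOLLOW(B) = ["$", "a", "b", "d"]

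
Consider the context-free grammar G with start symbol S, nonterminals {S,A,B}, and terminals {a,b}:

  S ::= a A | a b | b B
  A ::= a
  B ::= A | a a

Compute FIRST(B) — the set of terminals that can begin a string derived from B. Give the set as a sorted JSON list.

FIRST iteration:
pass 1:
  A via A→a: +{a}
  B via B→A: +{a}
  S via S→a A: +{a}
  S via S→b B: +{b}
  FIRST[S]={a,b}  FIRST[A]={a}  FIRST[B]={a}
pass 2: done
  FIRST[S]={a,b}  FIRST[A]={a}  FIRST[B]={a}

FIRST(B) = ["a"]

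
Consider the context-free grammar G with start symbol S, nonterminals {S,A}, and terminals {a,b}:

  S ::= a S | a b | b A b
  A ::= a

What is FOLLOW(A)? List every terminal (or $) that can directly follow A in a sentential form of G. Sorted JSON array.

FIRST sets, iterate to fixpoint:
pass 1:
  A via A→a: +{a}
  S via S→a S: +{a}
  S via S→b A b: +{b}
  FIRST(S)={a,b}  FIRST(A)={a}
pass 2: done
  FIRST(S)={a,b}  FIRST(A)={a}

FOLLOW iteration:
initialize: $ ∈ FOLLOW(S)
iter 1:
  S→b A b: FOLLOW(A) ⊇ FIRST(b) = {b}; new: +{b}
  FOLLOW[S]={$}  FOLLOW[A]={b}
iter 2: (stable)
  FOLLOW[S]={$}  FOLLOW[A]={b}

FOLLOW(A) = ["b"]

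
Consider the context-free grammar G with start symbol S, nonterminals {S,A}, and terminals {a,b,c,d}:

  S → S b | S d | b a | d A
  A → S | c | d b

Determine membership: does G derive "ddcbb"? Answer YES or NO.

Convert to CNF:
  S -> S T0 | S T1 | T0 T2 | T1 A
  A -> S T0 | S T1 | T0 T2 | T1 A | T1 T0 | c
  T0 -> b
  T1 -> d
  T2 -> a

CYK fill:
  [0..0]={T1}  "d"  orig:{}
  [1..1]={T1}  "d"  orig:{}
  [2..2]={A}  "c"
  [3..3]={T0}  "b"  orig:{}
  [4..4]={T0}  "b"  orig:{}
  [0..1]=∅  "dd"
  [1..2]={A,S}  "dc"
  [2..3]=∅  "cb"
  [3..4]=∅  "bb"
  [0..2]={A,S}  "ddc"
  [1..3]={A,S}  "dcb"
  [2..4]=∅  "cbb"
  [0..3]={A,S}  "ddcb"
  [1..4]={A,S}  "dcbb"
  [0..4]={A,S}  "ddcbb"

S ∈ T[0,4] ⇒ YES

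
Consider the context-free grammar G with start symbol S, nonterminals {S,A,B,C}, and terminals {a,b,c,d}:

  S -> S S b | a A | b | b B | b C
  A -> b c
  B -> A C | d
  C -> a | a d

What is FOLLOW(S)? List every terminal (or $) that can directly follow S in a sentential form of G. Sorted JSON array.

FIRST iteration:
pass 1:
  A via A→b c: +{b}
  B via B→A C: +{b}
  B via B→d: +{d}
  C via C→a: +{a}
  S via S→a A: +{a}
  S via S→b: +{b}
  FIRST(S)={a,b}  FIRST(A)={b}  FIRST(B)={b,d}  FIRST(C)={a}
pass 2: (no change)
  FIRST(S)={a,b}  FIRST(A)={b}  FIRST(B)={b,d}  FIRST(C)={a}

FOLLOW iteration:
FOLLOW(S) := {$}
[1]
  B→A C: FOLLOW(A) ⊇ FIRST(C) = {a}; new: +{a}
  S→S S b: FOLLOW(S) ⊇ FIRST(S) = {a,b}; new: +{a,b}
  S→a A: FOLLOW(A) ⊇ FOLLOW(S) ⊇ {$,a,b}; new: +{$,b}
  S→b B: FOLLOW(B) ⊇ FOLLOW(S) ⊇ {$,a,b}; new: +{$,a,b}
  S→b C: FOLLOW(C) ⊇ FOLLOW(S) ⊇ {$,a,b}; new: +{$,a,b}
  FOLLOW(S)={$,a,b}  FOLLOW(A)={$,a,b}  FOLLOW(B)={$,a,b}  FOLLOW(C)={$,a,b}
[2] done
  FOLLOW(S)={$,a,b}  FOLLOW(A)={$,a,b}  FOLLOW(B)={$,a,b}  FOLLOW(C)={$,a,b}

FOLLOW(S) = ["$", "a", "b"]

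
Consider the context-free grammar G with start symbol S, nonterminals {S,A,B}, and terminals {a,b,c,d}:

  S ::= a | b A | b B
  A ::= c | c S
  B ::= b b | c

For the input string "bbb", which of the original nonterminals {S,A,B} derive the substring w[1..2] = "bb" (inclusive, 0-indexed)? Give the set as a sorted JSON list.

Convert to CNF:
  S -> T1 A | T1 B | a
  A -> T0 S | c
  B -> T1 T1 | c
  T0 -> c
  T1 -> b

CYK table (by increasing span), restricted to cells inside w[1..2]:
  T[1,1] 'b' = {T1}  orig:{}
  T[2,2] 'b' = {T1}  orig:{}
  T[1,2] 'bb' = {B}

Original NTs in T[1,2] deriving "bb": ["B"]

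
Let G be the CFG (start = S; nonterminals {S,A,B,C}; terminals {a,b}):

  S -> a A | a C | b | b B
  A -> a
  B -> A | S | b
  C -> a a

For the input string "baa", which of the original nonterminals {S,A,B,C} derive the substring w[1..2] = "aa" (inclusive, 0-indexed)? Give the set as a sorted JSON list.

Convert to CNF:
  S -> T0 A | T0 C | T1 B | b
  A -> a
  B -> T0 A | T0 C | T1 B | a | b
  C -> T0 T0
  T0 -> a
  T1 -> b

CYK fill — only the sub-triangle for w[1..2]:
  [1..1]={A,B,T0}  "a"  orig:{A,B}
  [2..2]={A,B,T0}  "a"  orig:{A,B}
  [1..2]={B,C,S}  "aa"

Original NTs in T[1,2] deriving "aa": ["B", "C", "S"]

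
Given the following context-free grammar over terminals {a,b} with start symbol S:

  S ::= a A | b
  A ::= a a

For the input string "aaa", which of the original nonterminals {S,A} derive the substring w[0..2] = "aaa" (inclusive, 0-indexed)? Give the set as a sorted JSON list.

CNF form of G:
  S -> T0 A | b
  A -> T0 T0
  T0 -> a

CYK fill (cells [i..j] with 0 ≤ i ≤ j ≤ 2 only):
  cell(0,0) a: {T0}  orig:{}
  cell(1,1) a: {T0}  orig:{}
  cell(2,2) a: {T0}  orig:{}
  cell(0,1) aa: {A}
  cell(1,2) aa: {A}
  cell(0,2) aaa: {S}

Original NTs in T[0,2] deriving "aaa": ["S"]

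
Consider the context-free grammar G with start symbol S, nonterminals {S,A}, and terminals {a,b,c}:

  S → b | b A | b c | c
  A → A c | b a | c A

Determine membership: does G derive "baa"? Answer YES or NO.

CNF form of G:
  S -> T1 A | T1 T0 | b | c
  A -> A T0 | T0 A | T1 T2
  T0 -> c
  T1 -> b
  T2 -> a

CYK table (by increasing span):
  cell(0,0) b: {S,T1}  orig:{S}
  cell(1,1) a: {T2}  orig:{}
  cell(2,2) a: {T2}  orig:{}
  cell(0,1) ba: {A}
  cell(1,2) aa: ∅
  cell(0,2) baa: ∅

S ∉ T[0,2] ⇒ NO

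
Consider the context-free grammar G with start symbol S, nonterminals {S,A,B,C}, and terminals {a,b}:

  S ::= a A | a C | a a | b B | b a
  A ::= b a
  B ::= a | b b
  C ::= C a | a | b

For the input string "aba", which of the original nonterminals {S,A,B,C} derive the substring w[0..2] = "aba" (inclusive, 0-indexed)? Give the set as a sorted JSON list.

Convert to CNF:
  S -> T0 B | T0 T1 | T1 A | T1 C | T1 T1
  A -> T0 T1
  B -> T0 T0 | a
  C -> C T1 | a | b
  T0 -> b
  T1 -> a

CYK fill, restricted to cells inside w[0..2]:
  cell(0,0) a: {B,C,T1}  orig:{B,C}
  cell(1,1) b: {C,T0}  orig:{C}
  cell(2,2) a: {B,C,T1}  orig:{B,C}
  cell(0,1) ab: {S}
  cell(1,2) ba: {A,C,S}
  cell(0,2) aba: {S}

Original NTs in T[0,2] deriving "aba": ["S"]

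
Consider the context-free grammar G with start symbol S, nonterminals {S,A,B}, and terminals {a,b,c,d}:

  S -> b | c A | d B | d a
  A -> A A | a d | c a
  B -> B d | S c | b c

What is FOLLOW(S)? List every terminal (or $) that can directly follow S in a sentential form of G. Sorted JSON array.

FIRST iteration:
[1]
  A via A→a d: +{a}
  A via A→c a: +{c}
  B via B→b c: +{b}
  S via S→b: +{b}
  S via S→c A: +{c}
  S via S→d B: +{d}
  FIRST[S]={b,c,d}  FIRST[A]={a,c}  FIRST[B]={b}
[2]
  B via B→S c: +{c,d}
  FIRST[S]={b,c,d}  FIRST[A]={a,c}  FIRST[B]={b,c,d}
[3] (no change)
  FIRST[S]={b,c,d}  FIRST[A]={a,c}  FIRST[B]={b,c,d}

Compute FOLLOW by fixpoint:
initialize: $ ∈ FOLLOW(S)
round 1:
  A→A A: FOLLOW(A) ⊇ FIRST(A) = {a,c}; new: +{a,c}
  B→B d: FOLLOW(B) ⊇ FIRST(d) = {d}; new: +{d}
  B→S c: FOLLOW(S) ⊇ FIRST(c) = {c}; new: +{c}
  S→c A: FOLLOW(A) ⊇ FOLLOW(S) ⊇ {$,c}; new: +{$}
  S→d B: FOLLOW(B) ⊇ FOLLOW(S) ⊇ {$,c}; new: +{$,c}
  S: {$,c}  A: {$,a,c}  B: {$,c,d}
round 2: — fixpoint
  S: {$,c}  A: {$,a,c}  B: {$,c,d}

FOLLOW(S) = ["$", "c"]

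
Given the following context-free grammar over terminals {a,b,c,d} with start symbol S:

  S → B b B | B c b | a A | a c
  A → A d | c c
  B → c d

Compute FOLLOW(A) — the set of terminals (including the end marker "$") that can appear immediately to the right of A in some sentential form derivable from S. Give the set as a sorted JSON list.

FIRST iteration:
round 1:
  A via A→c c: +{c}
  B via B→c d: +{c}
  S via S→B b B: +{c}
  S via S→a A: +{a}
  S: {a,c}  A: {c}  B: {c}
round 2: (stable)
  S: {a,c}  A: {c}  B: {c}

FOLLOW iteration:
initialize: $ ∈ FOLLOW(S)
iter 1:
  A→A d: FOLLOW(A) ⊇ FIRST(d) = {d}; new: +{d}
  S→B b B: FOLLOW(B) ⊇ FIRST(b) = {b}; new: +{b}
  S→B b B: FOLLOW(B) ⊇ FOLLOW(S) ⊇ {$}; new: +{$}
  S→B c b: FOLLOW(B) ⊇ FIRST(c) = {c}; new: +{c}
  S→a A: FOLLOW(A) ⊇ FOLLOW(S) ⊇ {$}; new: +{$}
  S: {$}  A: {$,d}  B: {$,b,c}
iter 2: (stable)
  S: {$}  A: {$,d}  B: {$,b,c}

FOLLOW(A) = ["$", "d"]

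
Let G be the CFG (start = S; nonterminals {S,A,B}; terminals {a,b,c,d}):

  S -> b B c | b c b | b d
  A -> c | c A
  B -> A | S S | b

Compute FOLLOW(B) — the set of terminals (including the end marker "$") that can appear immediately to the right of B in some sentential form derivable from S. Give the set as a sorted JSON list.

FIRST sets, iterate to fixpoint:
iter 1:
  A via A→c: +{c}
  B via B→A: +{c}
  B via B→b: +{b}
  S via S→b B c: +{b}
  FIRST(S)={b}  FIRST(A)={c}  FIRST(B)={b,c}
iter 2: — fixpoint
  FIRST(S)={b}  FIRST(A)={c}  FIRST(B)={b,c}

FOLLOW iteration:
initialize: $ ∈ FOLLOW(S)
[1]
  B→S S: FOLLOW(S) ⊇ FIRST(S) = {b}; new: +{b}
  S→b B c: FOLLOW(B) ⊇ FIRST(c) = {c}; new: +{c}
  FOLLOW[S]={$,b}  FOLLOW[A]={}  FOLLOW[B]={c}
[2]
  B→A: FOLLOW(A) ⊇ FOLLOW(B) ⊇ {c}; new: +{c}
  B→S S: FOLLOW(S) ⊇ FOLLOW(B) ⊇ {c}; new: +{c}
  FOLLOW[S]={$,b,c}  FOLLOW[A]={c}  FOLLOW[B]={c}
[3] (no change)
  FOLLOW[S]={$,b,c}  FOLLOW[A]={c}  FOLLOW[B]={c}

FOLLOW(B) = ["c"]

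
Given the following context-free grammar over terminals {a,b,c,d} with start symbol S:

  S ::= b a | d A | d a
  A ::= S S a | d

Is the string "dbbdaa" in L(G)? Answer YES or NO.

Convert to CNF:
  S -> T1 T0 | T2 A | T2 T0
  A -> S X3 | d
  T0 -> a
  T1 -> b
  T2 -> d
  X3 -> S T0

CYK fill:
  T[0,0] 'd' = {A,T2}  orig:{A}
  T[1,1] 'b' = {T1}  orig:{}
  T[2,2] 'b' = {T1}  orig:{}
  T[3,3] 'd' = {A,T2}  orig:{A}
  T[4,4] 'a' = {T0}  orig:{}
  T[5,5] 'a' = {T0}  orig:{}
  T[0,1] 'db' = ∅
  T[1,2] 'bb' = ∅
  T[2,3] 'bd' = ∅
  T[3,4] 'da' = {S}
  T[4,5] 'aa' = ∅
  T[0,2] 'dbb' = ∅
  T[1,3] 'bbd' = ∅
  T[2,4] 'bda' = ∅
  T[3,5] 'daa' = {X3}  orig:{}
  T[0,3] 'dbbd' = ∅
  T[1,4] 'bbda' = ∅
  T[2,5] 'bdaa' = ∅
  T[0,4] 'dbbda' = ∅
  T[1,5] 'bbdaa' = ∅
  T[0,5] 'dbbdaa' = ∅

S ∉ T[0,5] ⇒ NO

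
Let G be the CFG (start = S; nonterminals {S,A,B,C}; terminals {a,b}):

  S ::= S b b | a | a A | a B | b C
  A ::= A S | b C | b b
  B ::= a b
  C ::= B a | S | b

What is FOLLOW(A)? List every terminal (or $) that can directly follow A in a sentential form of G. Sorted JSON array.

Compute FIRST by fixpoint:
iter 1:
  A via A→b C: +{b}
  B via B→a b: +{a}
  C via C→B a: +{a}
  C via C→b: +{b}
  S via S→a: +{a}
  S via S→b C: +{b}
  FIRST[S]={a,b}  FIRST[A]={b}  FIRST[B]={a}  FIRST[C]={a,b}
iter 2: (no change)
  FIRST[S]={a,b}  FIRST[A]={b}  FIRST[B]={a}  FIRST[C]={a,b}

Compute FOLLOW by fixpoint:
seed FOLLOW(S) with $
[1]
  A→A S: FOLLOW(A) ⊇ FIRST(S) = {a,b}; new: +{a,b}
  A→A S: FOLLOW(S) ⊇ FOLLOW(A) ⊇ {a,b}; new: +{a,b}
  A→b C: FOLLOW(C) ⊇ FOLLOW(A) ⊇ {a,b}; new: +{a,b}
  C→B a: FOLLOW(B) ⊇ FIRST(a) = {a}; new: +{a}
  S→a A: FOLLOW(A) ⊇ FOLLOW(S) ⊇ {$,a,b}; new: +{$}
  S→a B: FOLLOW(B) ⊇ FOLLOW(S) ⊇ {$,a,b}; new: +{$,b}
  S→b C: FOLLOW(C) ⊇ FOLLOW(S) ⊇ {$,a,b}; new: +{$}
  S: {$,a,b}  A: {$,a,b}  B: {$,a,b}  C: {$,a,b}
[2] — fixpoint
  S: {$,a,b}  A: {$,a,b}  B: {$,a,b}  C: {$,a,b}

FOLLOW(A) = ["$", "a", "b"]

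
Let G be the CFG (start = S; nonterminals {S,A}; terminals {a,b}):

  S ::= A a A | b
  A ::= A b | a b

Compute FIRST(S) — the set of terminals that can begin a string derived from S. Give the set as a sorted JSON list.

Compute FIRST by fixpoint:
pass 1:
  A via A→a b: +{a}
  S via S→A a A: +{a}
  S via S→b: +{b}
  FIRST[S]={a,b}  FIRST[A]={a}
pass 2: (no change)
  FIRST[S]={a,b}  FIRST[A]={a}

FIRST(S) = ["a", "b"]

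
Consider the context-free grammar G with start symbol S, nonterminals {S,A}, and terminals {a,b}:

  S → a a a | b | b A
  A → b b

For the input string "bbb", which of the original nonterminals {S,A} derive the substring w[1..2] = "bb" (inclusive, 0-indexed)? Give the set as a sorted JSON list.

CNF form of G:
  S -> T0 A | T1 X2 | b
  A -> T0 T0
  T0 -> b
  T1 -> a
  X2 -> T1 T1

CYK fill (cells [i..j] with 1 ≤ i ≤ j ≤ 2 only):
  cell(1,1) b: {S,T0}  orig:{S}
  cell(2,2) b: {S,T0}  orig:{S}
  cell(1,2) bb: {A}

Original NTs in T[1,2] deriving "bb": ["A"]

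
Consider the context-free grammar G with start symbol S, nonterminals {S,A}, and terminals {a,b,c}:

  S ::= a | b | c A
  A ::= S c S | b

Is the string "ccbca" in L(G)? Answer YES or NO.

CNF form of G:
  S -> T0 A | a | b
  A -> S X1 | b
  T0 -> c
  X1 -> T0 S

Fill CYK table bottom-up:
  cell(0,0) c: {T0}  orig:{}
  cell(1,1) c: {T0}  orig:{}
  cell(2,2) b: {A,S}
  cell(3,3) c: {T0}  orig:{}
  cell(4,4) a: {S}
  cell(0,1) cc: ∅
  cell(1,2) cb: {S,X1}  orig:{S}
  cell(2,3) bc: ∅
  cell(3,4) ca: {X1}  orig:{}
  cell(0,2) ccb: {X1}  orig:{}
  cell(1,3) cbc: ∅
  cell(2,4) bca: {A}
  cell(0,3) ccbc: ∅
  cell(1,4) cbca: {A,S}
  cell(0,4) ccbca: {S,X1}  orig:{S}

S ∈ T[0,4] ⇒ YES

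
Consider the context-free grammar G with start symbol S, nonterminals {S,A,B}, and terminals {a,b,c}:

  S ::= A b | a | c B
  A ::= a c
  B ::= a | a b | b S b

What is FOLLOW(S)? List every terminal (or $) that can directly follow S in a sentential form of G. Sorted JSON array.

FIRST sets, iterate to fixpoint:
iter 1:
  A via A→a c: +{a}
  B via B→a: +{a}
  B via B→b S b: +{b}
  S via S→A b: +{a}
  S via S→c B: +{c}
  FIRST(S)={a,c}  FIRST(A)={a}  FIRST(B)={a,b}
iter 2: (stable)
  FIRST(S)={a,c}  FIRST(A)={a}  FIRST(B)={a,b}

Compute FOLLOW by fixpoint:
seed FOLLOW(S) with $
iter 1:
  B→b S b: FOLLOW(S) ⊇ FIRST(b) = {b}; new: +{b}
  S→A b: FOLLOW(A) ⊇ FIRST(b) = {b}; new: +{b}
  S→c B: FOLLOW(B) ⊇ FOLLOW(S) ⊇ {$,b}; new: +{$,b}
  FOLLOW(S)={$,b}  FOLLOW(A)={b}  FOLLOW(B)={$,b}
iter 2: (no change)
  FOLLOW(S)={$,b}  FOLLOW(A)={b}  FOLLOW(B)={$,b}

FOLLOW(S) = ["$", "b"]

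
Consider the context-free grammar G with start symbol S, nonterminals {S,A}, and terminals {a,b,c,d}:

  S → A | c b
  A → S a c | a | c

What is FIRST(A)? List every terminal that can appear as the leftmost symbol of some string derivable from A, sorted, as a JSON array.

FIRST iteration:
iter 1:
  A via A→a: +{a}
  A via A→c: +{c}
  S via S→A: +{a,c}
  FIRST[S]={a,c}  FIRST[A]={a,c}
iter 2: — fixpoint
  FIRST[S]={a,c}  FIRST[A]={a,c}

FIRST(A) = ["a", "c"]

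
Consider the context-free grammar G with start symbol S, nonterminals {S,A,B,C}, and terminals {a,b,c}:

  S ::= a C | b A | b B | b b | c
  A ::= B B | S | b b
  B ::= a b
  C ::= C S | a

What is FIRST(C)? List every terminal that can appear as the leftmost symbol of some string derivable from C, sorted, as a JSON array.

FIRST iteration:
pass 1:
  A via A→b b: +{b}
  B via B→a b: +{a}
  C via C→a: +{a}
  S via S→a C: +{a}
  S via S→b A: +{b}
  S via S→c: +{c}
  FIRST(S)={a,b,c}  FIRST(A)={b}  FIRST(B)={a}  FIRST(C)={a}
pass 2:
  A via A→B B: +{a}
  A via A→S: +{c}
  FIRST(S)={a,b,c}  FIRST(A)={a,b,c}  FIRST(B)={a}  FIRST(C)={a}
pass 3: — fixpoint
  FIRST(S)={a,b,c}  FIRST(A)={a,b,c}  FIRST(B)={a}  FIRST(C)={a}

FIRST(C) = ["a"]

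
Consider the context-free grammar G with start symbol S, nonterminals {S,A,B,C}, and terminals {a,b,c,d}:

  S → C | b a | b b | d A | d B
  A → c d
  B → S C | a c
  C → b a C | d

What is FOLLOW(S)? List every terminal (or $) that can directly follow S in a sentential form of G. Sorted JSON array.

FIRST iteration:
iter 1:
  A via A→c d: +{c}
  B via B→a c: +{a}
  C via C→b a C: +{b}
  C via C→d: +{d}
  S via S→C: +{b,d}
  FIRST[S]={b,d}  FIRST[A]={c}  FIRST[B]={a}  FIRST[C]={b,d}
iter 2:
  B via B→S C: +{b,d}
  FIRST[S]={b,d}  FIRST[A]={c}  FIRST[B]={a,b,d}  FIRST[C]={b,d}
iter 3: (stable)
  FIRST[S]={b,d}  FIRST[A]={c}  FIRST[B]={a,b,d}  FIRST[C]={b,d}

FOLLOW sets:
seed FOLLOW(S) with $
iter 1:
  B→S C: FOLLOW(S) ⊇ FIRST(C) = {b,d}; new: +{b,d}
  S→C: FOLLOW(C) ⊇ FOLLOW(S) ⊇ {$,b,d}; new: +{$,b,d}
  S→d A: FOLLOW(A) ⊇ FOLLOW(S) ⊇ {$,b,d}; new: +{$,b,d}
  S→d B: FOLLOW(B) ⊇ FOLLOW(S) ⊇ {$,b,d}; new: +{$,b,d}
  S: {$,b,d}  A: {$,b,d}  B: {$,b,d}  C: {$,b,d}
iter 2: (stable)
  S: {$,b,d}  A: {$,b,d}  B: {$,b,d}  C: {$,b,d}

FOLLOW(S) = ["$", "b", "d"]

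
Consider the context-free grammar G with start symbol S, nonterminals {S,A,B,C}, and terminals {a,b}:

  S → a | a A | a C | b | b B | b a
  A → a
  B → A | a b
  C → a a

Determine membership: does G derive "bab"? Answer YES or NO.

Convert to CNF:
  S -> T0 A | T0 C | T1 B | T1 T0 | a | b
  A -> a
  B -> T0 T1 | a
  C -> T0 T0
  T0 -> a
  T1 -> b

CYK table (by increasing span):
  T[0,0] 'b' = {S,T1}  orig:{S}
  T[1,1] 'a' = {A,B,S,T0}  orig:{A,B,S}
  T[2,2] 'b' = {S,T1}  orig:{S}
  T[0,1] 'ba' = {S}
  T[1,2] 'ab' = {B}
  T[0,2] 'bab' = {S}

S ∈ T[0,2] ⇒ YES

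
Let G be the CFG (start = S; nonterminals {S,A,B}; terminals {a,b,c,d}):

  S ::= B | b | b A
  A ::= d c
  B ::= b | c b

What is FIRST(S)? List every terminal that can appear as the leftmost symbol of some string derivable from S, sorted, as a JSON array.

FIRST iteration:
iter 1:
  A via A→d c: +{d}
  B via B→b: +{b}
  B via B→c b: +{c}
  S via S→B: +{b,c}
  FIRST[S]={b,c}  FIRST[A]={d}  FIRST[B]={b,c}
iter 2: (no change)
  FIRST[S]={b,c}  FIRST[A]={d}  FIRST[B]={b,c}

FIRST(S) = ["b", "c"]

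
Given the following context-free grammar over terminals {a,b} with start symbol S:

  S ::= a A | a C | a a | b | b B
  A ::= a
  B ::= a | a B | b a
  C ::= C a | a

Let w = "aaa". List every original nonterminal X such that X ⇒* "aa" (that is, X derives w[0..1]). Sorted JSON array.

CNF form of G:
  S -> T0 A | T0 C | T0 T0 | T1 B | b
  A -> a
  B -> T0 B | T1 T0 | a
  C -> C T0 | a
  T0 -> a
  T1 -> b

CYK fill (cells [i..j] with 0 ≤ i ≤ j ≤ 1 only):
  T[0,0] 'a' = {A,B,C,T0}  orig:{A,B,C}
  T[1,1] 'a' = {A,B,C,T0}  orig:{A,B,C}
  T[0,1] 'aa' = {B,C,S}

Original NTs in T[0,1] deriving "aa": ["B", "C", "S"]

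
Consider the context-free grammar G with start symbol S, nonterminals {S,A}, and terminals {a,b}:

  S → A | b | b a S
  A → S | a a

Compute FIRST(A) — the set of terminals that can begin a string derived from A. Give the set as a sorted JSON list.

FIRST sets, iterate to fixpoint:
pass 1:
  A via A→a a: +{a}
  S via S→A: +{a}
  S via S→b: +{b}
  FIRST[S]={a,b}  FIRST[A]={a}
pass 2:
  A via A→S: +{b}
  FIRST[S]={a,b}  FIRST[A]={a,b}
pass 3: — fixpoint
  FIRST[S]={a,b}  FIRST[A]={a,b}

FIRST(A) = ["a", "b"]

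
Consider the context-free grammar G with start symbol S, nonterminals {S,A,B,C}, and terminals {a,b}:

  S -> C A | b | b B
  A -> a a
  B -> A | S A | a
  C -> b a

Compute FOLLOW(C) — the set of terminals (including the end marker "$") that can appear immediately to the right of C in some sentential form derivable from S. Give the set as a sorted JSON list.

FIRST iteration:
[1]
  A via A→a a: +{a}
  B via B→A: +{a}
  C via C→b a: +{b}
  S via S→C A: +{b}
  FIRST(S)={b}  FIRST(A)={a}  FIRST(B)={a}  FIRST(C)={b}
[2]
  B via B→S A: +{b}
  FIRST(S)={b}  FIRST(A)={a}  FIRST(B)={a,b}  FIRST(C)={b}
[3] — fixpoint
  FIRST(S)={b}  FIRST(A)={a}  FIRST(B)={a,b}  FIRST(C)={b}

FOLLOW sets:
initialize: $ ∈ FOLLOW(S)
pass 1:
  B→S A: FOLLOW(S) ⊇ FIRST(A) = {a}; new: +{a}
  S→C A: FOLLOW(C) ⊇ FIRST(A) = {a}; new: +{a}
  S→C A: FOLLOW(A) ⊇ FOLLOW(S) ⊇ {$,a}; new: +{$,a}
  S→b B: FOLLOW(B) ⊇ FOLLOW(S) ⊇ {$,a}; new: +{$,a}
  FOLLOW(S)={$,a}  FOLLOW(A)={$,a}  FOLLOW(B)={$,a}  FOLLOW(C)={a}
pass 2: (stable)
  FOLLOW(S)={$,a}  FOLLOW(A)={$,a}  FOLLOW(B)={$,a}  FOLLOW(C)={a}

FOLLOW(C) = ["a"]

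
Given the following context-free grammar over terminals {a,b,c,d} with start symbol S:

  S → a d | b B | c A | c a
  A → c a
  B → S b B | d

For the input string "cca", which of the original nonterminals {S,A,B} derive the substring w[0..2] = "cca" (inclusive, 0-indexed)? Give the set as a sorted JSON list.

CNF form of G:
  S -> T0 A | T0 T1 | T1 T3 | T2 B
  A -> T0 T1
  B -> S X4 | d
  T0 -> c
  T1 -> a
  T2 -> b
  T3 -> d
  X4 -> T2 B

CYK fill — only the sub-triangle for w[0..2]:
  [0..0]={T0}  "c"  orig:{}
  [1..1]={T0}  "c"  orig:{}
  [2..2]={T1}  "a"  orig:{}
  [0..1]=∅  "cc"
  [1..2]={A,S}  "ca"
  [0..2]={S}  "cca"

Original NTs in T[0,2] deriving "cca": ["S"]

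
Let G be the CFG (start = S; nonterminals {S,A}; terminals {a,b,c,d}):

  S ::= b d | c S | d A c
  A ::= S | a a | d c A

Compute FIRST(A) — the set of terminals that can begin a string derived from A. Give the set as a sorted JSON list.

Compute FIRST by fixpoint:
iter 1:
  A via A→a a: +{a}
  A via A→d c A: +{d}
  S via S→b d: +{b}
  S via S→c S: +{c}
  S via S→d A c: +{d}
  FIRST(S)={b,c,d}  FIRST(A)={a,d}
iter 2:
  A via A→S: +{b,c}
  FIRST(S)={b,c,d}  FIRST(A)={a,b,c,d}
iter 3: (no change)
  FIRST(S)={b,c,d}  FIRST(A)={a,b,c,d}

FIRST(A) = ["a", "b", "c", "d"]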